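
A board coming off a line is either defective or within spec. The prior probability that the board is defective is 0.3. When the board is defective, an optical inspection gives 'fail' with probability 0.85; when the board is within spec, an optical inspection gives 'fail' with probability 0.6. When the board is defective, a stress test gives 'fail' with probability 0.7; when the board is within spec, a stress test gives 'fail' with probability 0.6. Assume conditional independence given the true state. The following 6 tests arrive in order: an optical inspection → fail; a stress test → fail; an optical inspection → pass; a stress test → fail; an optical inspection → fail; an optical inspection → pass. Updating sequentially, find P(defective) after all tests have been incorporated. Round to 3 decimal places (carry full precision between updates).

Apply Bayes' rule sequentially, carrying P(defective) forward.
After an optical inspection='fail': P(defective) = 0.85·0.3000 / (0.85·0.3000 + 0.6·0.7000) ≈ 0.3778
After a stress test='fail': P(defective) = 0.7·0.3778 / (0.7·0.3778 + 0.6·0.6222) ≈ 0.4146
After an optical inspection='pass': P(defective) = 0.15·0.4146 / (0.15·0.4146 + 0.4·0.5854) ≈ 0.2099
After a stress test='fail': P(defective) = 0.7·0.2099 / (0.7·0.2099 + 0.6·0.7901) ≈ 0.2366
After an optical inspection='fail': P(defective) = 0.85·0.2366 / (0.85·0.2366 + 0.6·0.7634) ≈ 0.3051
After an optical inspection='pass': P(defective) = 0.15·0.3051 / (0.15·0.3051 + 0.4·0.6949) ≈ 0.1414

0.141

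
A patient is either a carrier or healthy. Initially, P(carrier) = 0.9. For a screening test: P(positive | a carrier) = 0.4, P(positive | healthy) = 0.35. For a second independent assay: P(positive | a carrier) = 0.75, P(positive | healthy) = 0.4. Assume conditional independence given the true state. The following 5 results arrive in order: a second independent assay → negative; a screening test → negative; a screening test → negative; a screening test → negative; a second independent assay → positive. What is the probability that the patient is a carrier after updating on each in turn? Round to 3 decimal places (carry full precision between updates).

0.847

After a second independent assay='negative': P(carrier) = 0.25·0.9000 / (0.25·0.9000 + 0.6·0.1000) ≈ 0.7895
After a screening test='negative': P(carrier) = 0.6·0.7895 / (0.6·0.7895 + 0.65·0.2105) ≈ 0.7759
After a screening test='negative': P(carrier) = 0.6·0.7759 / (0.6·0.7759 + 0.65·0.2241) ≈ 0.7616
After a screening test='negative': P(carrier) = 0.6·0.7616 / (0.6·0.7616 + 0.65·0.2384) ≈ 0.7468
After a second independent assay='positive': P(carrier) = 0.75·0.7468 / (0.75·0.7468 + 0.4·0.2532) ≈ 0.8469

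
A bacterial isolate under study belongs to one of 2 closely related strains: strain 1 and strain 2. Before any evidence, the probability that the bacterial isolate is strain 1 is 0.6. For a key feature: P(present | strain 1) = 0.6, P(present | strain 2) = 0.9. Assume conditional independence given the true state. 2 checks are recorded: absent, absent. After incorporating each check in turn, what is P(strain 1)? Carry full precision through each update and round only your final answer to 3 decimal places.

0.960

After 'absent': P(strain 1) = 0.4·0.6000 / (0.4·0.6000 + 0.1·0.4000) ≈ 0.8571
After 'absent': P(strain 1) = 0.4·0.8571 / (0.4·0.8571 + 0.1·0.1429) ≈ 0.9600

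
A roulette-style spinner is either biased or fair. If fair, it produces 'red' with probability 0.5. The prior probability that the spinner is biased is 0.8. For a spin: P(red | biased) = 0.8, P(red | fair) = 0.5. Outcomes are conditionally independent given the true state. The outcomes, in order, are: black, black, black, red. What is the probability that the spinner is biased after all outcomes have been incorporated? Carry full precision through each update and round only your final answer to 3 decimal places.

0.291

After 'black': P(biased) = 0.2·0.8000 / (0.2·0.8000 + 0.5·0.2000) ≈ 0.6154
After 'black': P(biased) = 0.2·0.6154 / (0.2·0.6154 + 0.5·0.3846) ≈ 0.3902
After 'black': P(biased) = 0.2·0.3902 / (0.2·0.3902 + 0.5·0.6098) ≈ 0.2038
After 'red': P(biased) = 0.8·0.2038 / (0.8·0.2038 + 0.5·0.7962) ≈ 0.2906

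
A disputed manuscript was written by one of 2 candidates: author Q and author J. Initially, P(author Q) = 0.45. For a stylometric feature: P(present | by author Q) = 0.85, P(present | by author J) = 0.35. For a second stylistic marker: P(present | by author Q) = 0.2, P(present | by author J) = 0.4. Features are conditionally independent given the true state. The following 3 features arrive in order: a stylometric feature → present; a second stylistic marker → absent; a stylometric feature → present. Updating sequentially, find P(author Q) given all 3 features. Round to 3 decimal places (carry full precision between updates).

0.865

After a stylometric feature='present': P(author Q) = 0.85·0.4500 / (0.85·0.4500 + 0.35·0.5500) ≈ 0.6652
After a second stylistic marker='absent': P(author Q) = 0.8·0.6652 / (0.8·0.6652 + 0.6·0.3348) ≈ 0.7260
After a stylometric feature='present': P(author Q) = 0.85·0.7260 / (0.85·0.7260 + 0.35·0.2740) ≈ 0.8655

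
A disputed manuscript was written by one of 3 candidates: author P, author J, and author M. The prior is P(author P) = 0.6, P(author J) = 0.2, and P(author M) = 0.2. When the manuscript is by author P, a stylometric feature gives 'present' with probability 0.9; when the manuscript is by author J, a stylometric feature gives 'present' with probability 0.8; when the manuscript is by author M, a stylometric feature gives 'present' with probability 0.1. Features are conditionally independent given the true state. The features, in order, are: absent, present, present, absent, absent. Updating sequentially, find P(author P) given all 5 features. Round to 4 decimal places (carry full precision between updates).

0.1637

After 'absent': normaliser = 0.1·0.6000 + 0.2·0.2000 + 0.9·0.2000; P(author P) ≈ 0.2143, P(author J) ≈ 0.1429, P(author M) ≈ 0.6429
After 'present': normaliser = 0.9·0.2143 + 0.8·0.1429 + 0.1·0.6429; P(author P) ≈ 0.5192, P(author J) ≈ 0.3077, P(author M) ≈ 0.1731
After 'present': normaliser = 0.9·0.5192 + 0.8·0.3077 + 0.1·0.1731; P(author P) ≈ 0.6395, P(author J) ≈ 0.3368, P(author M) ≈ 0.0237
After 'absent': normaliser = 0.1·0.6395 + 0.2·0.3368 + 0.9·0.0237; P(author P) ≈ 0.4190, P(author J) ≈ 0.4414, P(author M) ≈ 0.1397
After 'absent': normaliser = 0.1·0.4190 + 0.2·0.4414 + 0.9·0.1397; P(author P) ≈ 0.1637, P(author J) ≈ 0.3450, P(author M) ≈ 0.4912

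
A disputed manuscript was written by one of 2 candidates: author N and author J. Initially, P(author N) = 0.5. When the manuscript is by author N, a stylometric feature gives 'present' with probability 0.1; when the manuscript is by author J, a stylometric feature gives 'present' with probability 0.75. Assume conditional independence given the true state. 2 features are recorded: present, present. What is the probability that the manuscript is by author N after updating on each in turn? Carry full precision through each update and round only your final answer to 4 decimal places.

0.0175

Each posterior becomes the prior for the next update.
After 'present': P(author N) = 0.1·0.5000 / (0.1·0.5000 + 0.75·0.5000) ≈ 0.1176
After 'present': P(author N) = 0.1·0.1176 / (0.1·0.1176 + 0.75·0.8824) ≈ 0.0175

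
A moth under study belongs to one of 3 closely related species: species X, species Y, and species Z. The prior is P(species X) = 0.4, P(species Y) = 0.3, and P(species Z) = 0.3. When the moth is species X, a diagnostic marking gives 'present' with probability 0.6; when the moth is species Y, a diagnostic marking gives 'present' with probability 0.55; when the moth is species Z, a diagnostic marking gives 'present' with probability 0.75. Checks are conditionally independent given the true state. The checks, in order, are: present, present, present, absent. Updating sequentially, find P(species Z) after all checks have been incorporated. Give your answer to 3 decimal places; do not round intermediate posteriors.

After 'present': normaliser = 0.6·0.4000 + 0.55·0.3000 + 0.75·0.3000; P(species X) ≈ 0.3810, P(species Y) ≈ 0.2619, P(species Z) ≈ 0.3571
After 'present': normaliser = 0.6·0.3810 + 0.55·0.2619 + 0.75·0.3571; P(species X) ≈ 0.3569, P(species Y) ≈ 0.2249, P(species Z) ≈ 0.4182
After 'present': normaliser = 0.6·0.3569 + 0.55·0.2249 + 0.75·0.4182; P(species X) ≈ 0.3287, P(species Y) ≈ 0.1899, P(species Z) ≈ 0.4815
After 'absent': normaliser = 0.4·0.3287 + 0.45·0.1899 + 0.25·0.4815; P(species X) ≈ 0.3898, P(species Y) ≈ 0.2533, P(species Z) ≈ 0.3569

0.357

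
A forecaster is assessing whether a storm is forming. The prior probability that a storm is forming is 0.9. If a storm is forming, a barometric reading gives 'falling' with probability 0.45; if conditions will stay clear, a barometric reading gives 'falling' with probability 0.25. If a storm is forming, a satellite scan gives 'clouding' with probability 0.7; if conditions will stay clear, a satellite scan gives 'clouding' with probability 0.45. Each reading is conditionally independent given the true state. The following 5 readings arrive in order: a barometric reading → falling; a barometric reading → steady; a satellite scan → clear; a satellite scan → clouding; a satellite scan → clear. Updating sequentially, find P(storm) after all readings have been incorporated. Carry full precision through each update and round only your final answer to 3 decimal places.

0.846

After a barometric reading='falling': P(storm) = 0.45·0.9000 / (0.45·0.9000 + 0.25·0.1000) ≈ 0.9419
After a barometric reading='steady': P(storm) = 0.55·0.9419 / (0.55·0.9419 + 0.75·0.0581) ≈ 0.9224
After a satellite scan='clear': P(storm) = 0.3·0.9224 / (0.3·0.9224 + 0.55·0.0776) ≈ 0.8663
After a satellite scan='clouding': P(storm) = 0.7·0.8663 / (0.7·0.8663 + 0.45·0.1337) ≈ 0.9097
After a satellite scan='clear': P(storm) = 0.3·0.9097 / (0.3·0.9097 + 0.55·0.0903) ≈ 0.8461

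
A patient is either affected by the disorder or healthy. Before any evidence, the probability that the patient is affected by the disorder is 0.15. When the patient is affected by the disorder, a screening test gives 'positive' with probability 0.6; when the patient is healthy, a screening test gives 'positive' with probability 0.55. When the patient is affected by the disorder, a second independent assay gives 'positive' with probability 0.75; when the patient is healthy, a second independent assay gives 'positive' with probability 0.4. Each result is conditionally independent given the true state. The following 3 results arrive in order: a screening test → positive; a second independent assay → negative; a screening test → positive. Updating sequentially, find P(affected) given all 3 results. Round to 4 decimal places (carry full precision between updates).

Each posterior becomes the prior for the next update.
After a screening test='positive': P(affected) = 0.6·0.1500 / (0.6·0.1500 + 0.55·0.8500) ≈ 0.1614
After a second independent assay='negative': P(affected) = 0.25·0.1614 / (0.25·0.1614 + 0.6·0.8386) ≈ 0.0743
After a screening test='positive': P(affected) = 0.6·0.0743 / (0.6·0.0743 + 0.55·0.9257) ≈ 0.0805

0.0805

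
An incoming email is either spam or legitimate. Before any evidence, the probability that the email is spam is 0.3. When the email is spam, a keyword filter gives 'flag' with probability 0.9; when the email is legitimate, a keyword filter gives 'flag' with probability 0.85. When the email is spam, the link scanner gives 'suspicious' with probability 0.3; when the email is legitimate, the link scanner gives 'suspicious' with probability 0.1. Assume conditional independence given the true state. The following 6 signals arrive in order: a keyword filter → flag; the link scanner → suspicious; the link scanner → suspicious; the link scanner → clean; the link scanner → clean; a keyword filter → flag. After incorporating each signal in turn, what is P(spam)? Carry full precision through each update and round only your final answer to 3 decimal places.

0.723

After a keyword filter='flag': P(spam) = 0.9·0.3000 / (0.9·0.3000 + 0.85·0.7000) ≈ 0.3121
After the link scanner='suspicious': P(spam) = 0.3·0.3121 / (0.3·0.3121 + 0.1·0.6879) ≈ 0.5765
After the link scanner='suspicious': P(spam) = 0.3·0.5765 / (0.3·0.5765 + 0.1·0.4235) ≈ 0.8033
After the link scanner='clean': P(spam) = 0.7·0.8033 / (0.7·0.8033 + 0.9·0.1967) ≈ 0.7606
After the link scanner='clean': P(spam) = 0.7·0.7606 / (0.7·0.7606 + 0.9·0.2394) ≈ 0.7119
After a keyword filter='flag': P(spam) = 0.9·0.7119 / (0.9·0.7119 + 0.85·0.2881) ≈ 0.7234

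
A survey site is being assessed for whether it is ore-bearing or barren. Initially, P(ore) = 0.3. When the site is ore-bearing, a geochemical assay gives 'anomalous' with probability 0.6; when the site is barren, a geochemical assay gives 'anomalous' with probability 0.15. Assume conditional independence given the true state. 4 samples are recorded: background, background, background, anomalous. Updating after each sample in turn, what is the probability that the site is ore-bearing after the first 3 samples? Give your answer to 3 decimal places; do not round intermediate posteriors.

After 'background': P(ore) = 0.4·0.3000 / (0.4·0.3000 + 0.85·0.7000) ≈ 0.1678
After 'background': P(ore) = 0.4·0.1678 / (0.4·0.1678 + 0.85·0.8322) ≈ 0.0867
After 'background': P(ore) = 0.4·0.0867 / (0.4·0.0867 + 0.85·0.9133) ≈ 0.0428

0.043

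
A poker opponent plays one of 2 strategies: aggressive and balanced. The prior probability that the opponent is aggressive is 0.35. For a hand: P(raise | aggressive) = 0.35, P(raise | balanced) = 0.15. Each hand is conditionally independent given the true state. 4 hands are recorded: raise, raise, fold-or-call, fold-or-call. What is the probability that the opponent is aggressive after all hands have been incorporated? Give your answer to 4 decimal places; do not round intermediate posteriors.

After 'raise': P(aggressive) = 0.35·0.3500 / (0.35·0.3500 + 0.15·0.6500) ≈ 0.5568
After 'raise': P(aggressive) = 0.35·0.5568 / (0.35·0.5568 + 0.15·0.4432) ≈ 0.7457
After 'fold-or-call': P(aggressive) = 0.65·0.7457 / (0.65·0.7457 + 0.85·0.2543) ≈ 0.6915
After 'fold-or-call': P(aggressive) = 0.65·0.6915 / (0.65·0.6915 + 0.85·0.3085) ≈ 0.6316

0.6316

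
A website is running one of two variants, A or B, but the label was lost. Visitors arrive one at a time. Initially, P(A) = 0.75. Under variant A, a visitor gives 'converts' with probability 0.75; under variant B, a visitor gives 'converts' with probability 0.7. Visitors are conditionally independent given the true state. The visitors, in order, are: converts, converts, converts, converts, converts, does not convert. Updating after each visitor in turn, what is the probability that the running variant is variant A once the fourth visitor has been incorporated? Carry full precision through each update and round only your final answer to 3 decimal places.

0.798

Apply Bayes' rule sequentially, carrying P(A) forward.
After 'converts': P(A) = 0.75·0.7500 / (0.75·0.7500 + 0.7·0.2500) ≈ 0.7627
After 'converts': P(A) = 0.75·0.7627 / (0.75·0.7627 + 0.7·0.2373) ≈ 0.7750
After 'converts': P(A) = 0.75·0.7750 / (0.75·0.7750 + 0.7·0.2250) ≈ 0.7868
After 'converts': P(A) = 0.75·0.7868 / (0.75·0.7868 + 0.7·0.2132) ≈ 0.7981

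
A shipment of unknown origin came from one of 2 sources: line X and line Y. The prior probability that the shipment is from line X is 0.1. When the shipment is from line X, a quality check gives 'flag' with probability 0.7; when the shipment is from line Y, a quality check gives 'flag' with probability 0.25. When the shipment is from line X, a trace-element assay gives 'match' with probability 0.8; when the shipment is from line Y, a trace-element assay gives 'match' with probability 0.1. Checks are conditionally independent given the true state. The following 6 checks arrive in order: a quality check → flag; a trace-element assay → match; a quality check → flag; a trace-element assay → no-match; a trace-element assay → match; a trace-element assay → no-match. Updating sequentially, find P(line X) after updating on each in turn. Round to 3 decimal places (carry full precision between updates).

After a quality check='flag': P(line X) = 0.7·0.1000 / (0.7·0.1000 + 0.25·0.9000) ≈ 0.2373
After a trace-element assay='match': P(line X) = 0.8·0.2373 / (0.8·0.2373 + 0.1·0.7627) ≈ 0.7134
After a quality check='flag': P(line X) = 0.7·0.7134 / (0.7·0.7134 + 0.25·0.2866) ≈ 0.8745
After a trace-element assay='no-match': P(line X) = 0.2·0.8745 / (0.2·0.8745 + 0.9·0.1255) ≈ 0.6076
After a trace-element assay='match': P(line X) = 0.8·0.6076 / (0.8·0.6076 + 0.1·0.3924) ≈ 0.9253
After a trace-element assay='no-match': P(line X) = 0.2·0.9253 / (0.2·0.9253 + 0.9·0.0747) ≈ 0.7336

0.734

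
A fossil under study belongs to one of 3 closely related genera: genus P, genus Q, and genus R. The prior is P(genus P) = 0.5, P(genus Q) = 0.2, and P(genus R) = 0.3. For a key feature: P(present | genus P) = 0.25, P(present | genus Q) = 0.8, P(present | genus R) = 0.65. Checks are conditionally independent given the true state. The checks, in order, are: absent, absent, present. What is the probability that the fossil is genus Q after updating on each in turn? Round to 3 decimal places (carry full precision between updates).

0.064

After 'absent': normaliser = 0.75·0.5000 + 0.2·0.2000 + 0.35·0.3000; P(genus P) ≈ 0.7212, P(genus Q) ≈ 0.0769, P(genus R) ≈ 0.2019
After 'absent': normaliser = 0.75·0.7212 + 0.2·0.0769 + 0.35·0.2019; P(genus P) ≈ 0.8627, P(genus Q) ≈ 0.0245, P(genus R) ≈ 0.1127
After 'present': normaliser = 0.25·0.8627 + 0.8·0.0245 + 0.65·0.1127; P(genus P) ≈ 0.6989, P(genus Q) ≈ 0.0636, P(genus R) ≈ 0.2375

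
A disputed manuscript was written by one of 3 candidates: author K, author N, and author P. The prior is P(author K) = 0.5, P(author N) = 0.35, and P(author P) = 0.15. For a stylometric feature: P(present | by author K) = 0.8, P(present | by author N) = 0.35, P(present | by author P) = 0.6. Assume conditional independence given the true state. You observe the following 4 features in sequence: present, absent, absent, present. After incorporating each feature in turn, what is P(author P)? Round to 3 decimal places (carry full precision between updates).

After 'present': normaliser = 0.8·0.5000 + 0.35·0.3500 + 0.6·0.1500; P(author K) ≈ 0.6531, P(author N) ≈ 0.2000, P(author P) ≈ 0.1469
After 'absent': normaliser = 0.2·0.6531 + 0.65·0.2000 + 0.4·0.1469; P(author K) ≈ 0.4089, P(author N) ≈ 0.4070, P(author P) ≈ 0.1840
After 'absent': normaliser = 0.2·0.4089 + 0.65·0.4070 + 0.4·0.1840; P(author K) ≈ 0.1948, P(author N) ≈ 0.6300, P(author P) ≈ 0.1753
After 'present': normaliser = 0.8·0.1948 + 0.35·0.6300 + 0.6·0.1753; P(author K) ≈ 0.3236, P(author N) ≈ 0.4580, P(author P) ≈ 0.2184

0.218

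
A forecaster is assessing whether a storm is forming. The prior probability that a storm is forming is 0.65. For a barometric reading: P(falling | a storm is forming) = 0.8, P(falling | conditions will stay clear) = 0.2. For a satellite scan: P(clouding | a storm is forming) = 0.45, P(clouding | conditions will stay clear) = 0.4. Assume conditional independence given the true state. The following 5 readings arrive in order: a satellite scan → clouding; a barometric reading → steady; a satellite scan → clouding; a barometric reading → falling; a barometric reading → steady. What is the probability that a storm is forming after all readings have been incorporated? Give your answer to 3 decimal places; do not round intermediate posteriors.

0.370

After a satellite scan='clouding': P(storm) = 0.45·0.6500 / (0.45·0.6500 + 0.4·0.3500) ≈ 0.6763
After a barometric reading='steady': P(storm) = 0.2·0.6763 / (0.2·0.6763 + 0.8·0.3237) ≈ 0.3431
After a satellite scan='clouding': P(storm) = 0.45·0.3431 / (0.45·0.3431 + 0.4·0.6569) ≈ 0.3701
After a barometric reading='falling': P(storm) = 0.8·0.3701 / (0.8·0.3701 + 0.2·0.6299) ≈ 0.7015
After a barometric reading='steady': P(storm) = 0.2·0.7015 / (0.2·0.7015 + 0.8·0.2985) ≈ 0.3701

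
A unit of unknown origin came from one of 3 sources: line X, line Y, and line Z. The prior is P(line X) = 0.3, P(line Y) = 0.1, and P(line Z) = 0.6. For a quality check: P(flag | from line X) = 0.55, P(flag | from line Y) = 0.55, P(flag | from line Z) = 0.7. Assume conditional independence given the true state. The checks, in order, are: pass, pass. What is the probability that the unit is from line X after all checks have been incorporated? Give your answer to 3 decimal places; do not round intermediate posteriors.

0.450

Apply Bayes' rule sequentially, carrying P(line X) forward.
After 'pass': normaliser = 0.45·0.3000 + 0.45·0.1000 + 0.3·0.6000; P(line X) ≈ 0.3750, P(line Y) ≈ 0.1250, P(line Z) ≈ 0.5000
After 'pass': normaliser = 0.45·0.3750 + 0.45·0.1250 + 0.3·0.5000; P(line X) ≈ 0.4500, P(line Y) ≈ 0.1500, P(line Z) ≈ 0.4000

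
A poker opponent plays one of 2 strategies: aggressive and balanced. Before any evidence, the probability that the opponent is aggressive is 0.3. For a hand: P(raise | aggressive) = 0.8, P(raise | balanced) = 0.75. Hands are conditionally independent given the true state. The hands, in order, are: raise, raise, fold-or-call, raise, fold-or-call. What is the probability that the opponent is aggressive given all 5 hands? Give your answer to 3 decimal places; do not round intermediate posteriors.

After 'raise': P(aggressive) = 0.8·0.3000 / (0.8·0.3000 + 0.75·0.7000) ≈ 0.3137
After 'raise': P(aggressive) = 0.8·0.3137 / (0.8·0.3137 + 0.75·0.6863) ≈ 0.3278
After 'fold-or-call': P(aggressive) = 0.2·0.3278 / (0.2·0.3278 + 0.25·0.6722) ≈ 0.2806
After 'raise': P(aggressive) = 0.8·0.2806 / (0.8·0.2806 + 0.75·0.7194) ≈ 0.2938
After 'fold-or-call': P(aggressive) = 0.2·0.2938 / (0.2·0.2938 + 0.25·0.7062) ≈ 0.2497

0.250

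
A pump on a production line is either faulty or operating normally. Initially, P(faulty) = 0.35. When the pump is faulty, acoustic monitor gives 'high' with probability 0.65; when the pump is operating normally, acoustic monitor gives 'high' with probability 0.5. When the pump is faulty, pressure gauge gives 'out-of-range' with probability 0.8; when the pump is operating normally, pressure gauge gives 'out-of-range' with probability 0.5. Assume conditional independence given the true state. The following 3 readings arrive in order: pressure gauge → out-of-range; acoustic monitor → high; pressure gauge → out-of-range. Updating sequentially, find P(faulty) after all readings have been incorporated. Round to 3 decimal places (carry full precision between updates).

After pressure gauge='out-of-range': P(faulty) = 0.8·0.3500 / (0.8·0.3500 + 0.5·0.6500) ≈ 0.4628
After acoustic monitor='high': P(faulty) = 0.65·0.4628 / (0.65·0.4628 + 0.5·0.5372) ≈ 0.5283
After pressure gauge='out-of-range': P(faulty) = 0.8·0.5283 / (0.8·0.5283 + 0.5·0.4717) ≈ 0.6418

0.642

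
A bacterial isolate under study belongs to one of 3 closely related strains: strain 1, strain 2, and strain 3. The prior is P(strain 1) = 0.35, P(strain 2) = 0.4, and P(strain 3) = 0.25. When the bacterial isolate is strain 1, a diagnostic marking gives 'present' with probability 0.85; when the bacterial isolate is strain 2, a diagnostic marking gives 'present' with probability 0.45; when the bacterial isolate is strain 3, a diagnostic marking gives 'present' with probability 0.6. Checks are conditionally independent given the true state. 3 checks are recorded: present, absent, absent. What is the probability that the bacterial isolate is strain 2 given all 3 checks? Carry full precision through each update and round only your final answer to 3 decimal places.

After 'present': normaliser = 0.85·0.3500 + 0.45·0.4000 + 0.6·0.2500; P(strain 1) ≈ 0.4741, P(strain 2) ≈ 0.2869, P(strain 3) ≈ 0.2390
After 'absent': normaliser = 0.15·0.4741 + 0.55·0.2869 + 0.4·0.2390; P(strain 1) ≈ 0.2192, P(strain 2) ≈ 0.4862, P(strain 3) ≈ 0.2947
After 'absent': normaliser = 0.15·0.2192 + 0.55·0.4862 + 0.4·0.2947; P(strain 1) ≈ 0.0786, P(strain 2) ≈ 0.6395, P(strain 3) ≈ 0.2819

0.640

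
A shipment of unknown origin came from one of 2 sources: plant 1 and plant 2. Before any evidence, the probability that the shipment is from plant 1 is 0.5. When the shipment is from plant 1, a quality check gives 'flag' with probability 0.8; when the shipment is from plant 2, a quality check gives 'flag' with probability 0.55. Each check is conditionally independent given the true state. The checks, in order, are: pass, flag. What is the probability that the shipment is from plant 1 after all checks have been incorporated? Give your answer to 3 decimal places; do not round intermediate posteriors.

After 'pass': P(plant 1) = 0.2·0.5000 / (0.2·0.5000 + 0.45·0.5000) ≈ 0.3077
After 'flag': P(plant 1) = 0.8·0.3077 / (0.8·0.3077 + 0.55·0.6923) ≈ 0.3926

0.393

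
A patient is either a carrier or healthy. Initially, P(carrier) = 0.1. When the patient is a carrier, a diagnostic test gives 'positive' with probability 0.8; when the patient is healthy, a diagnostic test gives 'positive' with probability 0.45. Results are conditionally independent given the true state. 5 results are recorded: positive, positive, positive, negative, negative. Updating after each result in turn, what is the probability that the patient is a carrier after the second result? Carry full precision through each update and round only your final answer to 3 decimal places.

After 'positive': P(carrier) = 0.8·0.1000 / (0.8·0.1000 + 0.45·0.9000) ≈ 0.1649
After 'positive': P(carrier) = 0.8·0.1649 / (0.8·0.1649 + 0.45·0.8351) ≈ 0.2599

0.260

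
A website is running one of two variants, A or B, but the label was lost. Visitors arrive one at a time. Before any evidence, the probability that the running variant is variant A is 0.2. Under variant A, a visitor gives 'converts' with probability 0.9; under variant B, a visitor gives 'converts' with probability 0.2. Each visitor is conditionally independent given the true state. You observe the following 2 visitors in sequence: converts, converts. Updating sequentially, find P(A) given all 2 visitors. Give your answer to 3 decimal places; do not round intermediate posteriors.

Apply Bayes' rule sequentially, carrying P(A) forward.
After 'converts': P(A) = 0.9·0.2000 / (0.9·0.2000 + 0.2·0.8000) ≈ 0.5294
After 'converts': P(A) = 0.9·0.5294 / (0.9·0.5294 + 0.2·0.4706) ≈ 0.8351

0.835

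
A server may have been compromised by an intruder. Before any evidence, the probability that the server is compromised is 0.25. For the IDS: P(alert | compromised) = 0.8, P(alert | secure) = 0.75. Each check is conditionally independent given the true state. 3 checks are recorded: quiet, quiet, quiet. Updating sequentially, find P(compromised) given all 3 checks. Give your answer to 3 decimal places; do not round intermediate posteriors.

0.146

Apply Bayes' rule sequentially, carrying P(compromised) forward.
After 'quiet': P(compromised) = 0.2·0.2500 / (0.2·0.2500 + 0.25·0.7500) ≈ 0.2105
After 'quiet': P(compromised) = 0.2·0.2105 / (0.2·0.2105 + 0.25·0.7895) ≈ 0.1758
After 'quiet': P(compromised) = 0.2·0.1758 / (0.2·0.1758 + 0.25·0.8242) ≈ 0.1458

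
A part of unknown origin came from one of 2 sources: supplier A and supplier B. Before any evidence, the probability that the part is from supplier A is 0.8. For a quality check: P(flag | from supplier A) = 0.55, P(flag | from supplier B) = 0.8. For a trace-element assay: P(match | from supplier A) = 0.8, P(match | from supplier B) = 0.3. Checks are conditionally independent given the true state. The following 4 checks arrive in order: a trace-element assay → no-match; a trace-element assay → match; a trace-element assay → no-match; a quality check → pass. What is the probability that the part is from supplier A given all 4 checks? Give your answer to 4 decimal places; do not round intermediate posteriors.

0.6621

Apply Bayes' rule sequentially, carrying P(supplier A) forward.
After a trace-element assay='no-match': P(supplier A) = 0.2·0.8000 / (0.2·0.8000 + 0.7·0.2000) ≈ 0.5333
After a trace-element assay='match': P(supplier A) = 0.8·0.5333 / (0.8·0.5333 + 0.3·0.4667) ≈ 0.7529
After a trace-element assay='no-match': P(supplier A) = 0.2·0.7529 / (0.2·0.7529 + 0.7·0.2471) ≈ 0.4655
After a quality check='pass': P(supplier A) = 0.45·0.4655 / (0.45·0.4655 + 0.2·0.5345) ≈ 0.6621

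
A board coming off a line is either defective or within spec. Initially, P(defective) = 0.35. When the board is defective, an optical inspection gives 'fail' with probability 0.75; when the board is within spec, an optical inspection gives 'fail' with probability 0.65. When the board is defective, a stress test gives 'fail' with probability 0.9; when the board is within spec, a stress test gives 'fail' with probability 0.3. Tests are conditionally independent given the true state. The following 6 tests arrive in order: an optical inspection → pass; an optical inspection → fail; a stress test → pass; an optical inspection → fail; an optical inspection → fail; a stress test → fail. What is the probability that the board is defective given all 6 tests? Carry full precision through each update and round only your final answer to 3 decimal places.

0.202

After an optical inspection='pass': P(defective) = 0.25·0.3500 / (0.25·0.3500 + 0.35·0.6500) ≈ 0.2778
After an optical inspection='fail': P(defective) = 0.75·0.2778 / (0.75·0.2778 + 0.65·0.7222) ≈ 0.3074
After a stress test='pass': P(defective) = 0.1·0.3074 / (0.1·0.3074 + 0.7·0.6926) ≈ 0.0596
After an optical inspection='fail': P(defective) = 0.75·0.0596 / (0.75·0.0596 + 0.65·0.9404) ≈ 0.0682
After an optical inspection='fail': P(defective) = 0.75·0.0682 / (0.75·0.0682 + 0.65·0.9318) ≈ 0.0778
After a stress test='fail': P(defective) = 0.9·0.0778 / (0.9·0.0778 + 0.3·0.9222) ≈ 0.2021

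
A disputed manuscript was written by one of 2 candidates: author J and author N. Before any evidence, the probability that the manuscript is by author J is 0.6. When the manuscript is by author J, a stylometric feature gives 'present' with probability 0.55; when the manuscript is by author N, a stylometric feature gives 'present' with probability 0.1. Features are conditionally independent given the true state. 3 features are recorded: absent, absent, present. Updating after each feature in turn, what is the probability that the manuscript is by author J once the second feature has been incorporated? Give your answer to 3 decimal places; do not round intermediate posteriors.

After 'absent': P(author J) = 0.45·0.6000 / (0.45·0.6000 + 0.9·0.4000) ≈ 0.4286
After 'absent': P(author J) = 0.45·0.4286 / (0.45·0.4286 + 0.9·0.5714) ≈ 0.2727

0.273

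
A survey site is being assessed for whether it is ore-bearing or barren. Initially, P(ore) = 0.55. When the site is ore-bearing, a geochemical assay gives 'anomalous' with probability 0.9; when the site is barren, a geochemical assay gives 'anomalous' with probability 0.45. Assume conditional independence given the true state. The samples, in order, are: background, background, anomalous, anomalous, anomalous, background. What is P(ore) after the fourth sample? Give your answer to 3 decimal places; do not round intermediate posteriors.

Each posterior becomes the prior for the next update.
After 'background': P(ore) = 0.1·0.5500 / (0.1·0.5500 + 0.55·0.4500) ≈ 0.1818
After 'background': P(ore) = 0.1·0.1818 / (0.1·0.1818 + 0.55·0.8182) ≈ 0.0388
After 'anomalous': P(ore) = 0.9·0.0388 / (0.9·0.0388 + 0.45·0.9612) ≈ 0.0748
After 'anomalous': P(ore) = 0.9·0.0748 / (0.9·0.0748 + 0.45·0.9252) ≈ 0.1391

0.139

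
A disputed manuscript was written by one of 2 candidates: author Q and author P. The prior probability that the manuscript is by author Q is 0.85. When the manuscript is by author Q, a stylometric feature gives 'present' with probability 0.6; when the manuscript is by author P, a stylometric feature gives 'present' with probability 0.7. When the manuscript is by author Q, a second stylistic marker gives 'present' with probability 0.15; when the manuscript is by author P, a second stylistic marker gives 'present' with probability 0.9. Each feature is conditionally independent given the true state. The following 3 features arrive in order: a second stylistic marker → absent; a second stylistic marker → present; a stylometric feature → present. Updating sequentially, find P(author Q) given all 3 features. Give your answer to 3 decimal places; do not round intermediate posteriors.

0.873

Apply Bayes' rule sequentially, carrying P(author Q) forward.
After a second stylistic marker='absent': P(author Q) = 0.85·0.8500 / (0.85·0.8500 + 0.1·0.1500) ≈ 0.9797
After a second stylistic marker='present': P(author Q) = 0.15·0.9797 / (0.15·0.9797 + 0.9·0.0203) ≈ 0.8892
After a stylometric feature='present': P(author Q) = 0.6·0.8892 / (0.6·0.8892 + 0.7·0.1108) ≈ 0.8731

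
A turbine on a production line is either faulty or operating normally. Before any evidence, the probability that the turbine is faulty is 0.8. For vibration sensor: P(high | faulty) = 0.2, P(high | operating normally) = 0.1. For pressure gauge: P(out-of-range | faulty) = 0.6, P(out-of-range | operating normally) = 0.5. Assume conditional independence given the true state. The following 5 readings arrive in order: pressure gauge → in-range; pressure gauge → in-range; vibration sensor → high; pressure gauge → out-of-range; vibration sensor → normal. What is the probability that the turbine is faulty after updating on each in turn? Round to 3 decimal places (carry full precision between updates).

After pressure gauge='in-range': P(faulty) = 0.4·0.8000 / (0.4·0.8000 + 0.5·0.2000) ≈ 0.7619
After pressure gauge='in-range': P(faulty) = 0.4·0.7619 / (0.4·0.7619 + 0.5·0.2381) ≈ 0.7191
After vibration sensor='high': P(faulty) = 0.2·0.7191 / (0.2·0.7191 + 0.1·0.2809) ≈ 0.8366
After pressure gauge='out-of-range': P(faulty) = 0.6·0.8366 / (0.6·0.8366 + 0.5·0.1634) ≈ 0.8600
After vibration sensor='normal': P(faulty) = 0.8·0.8600 / (0.8·0.8600 + 0.9·0.1400) ≈ 0.8452

0.845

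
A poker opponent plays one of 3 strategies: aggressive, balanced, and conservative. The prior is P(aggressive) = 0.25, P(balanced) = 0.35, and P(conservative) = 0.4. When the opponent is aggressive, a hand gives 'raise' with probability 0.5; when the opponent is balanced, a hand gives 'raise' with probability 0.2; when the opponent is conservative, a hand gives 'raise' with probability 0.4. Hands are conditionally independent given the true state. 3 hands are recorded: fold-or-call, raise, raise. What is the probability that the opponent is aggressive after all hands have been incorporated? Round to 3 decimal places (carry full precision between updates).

After 'fold-or-call': normaliser = 0.5·0.2500 + 0.8·0.3500 + 0.6·0.4000; P(aggressive) ≈ 0.1938, P(balanced) ≈ 0.4341, P(conservative) ≈ 0.3721
After 'raise': normaliser = 0.5·0.1938 + 0.2·0.4341 + 0.4·0.3721; P(aggressive) ≈ 0.2914, P(balanced) ≈ 0.2611, P(conservative) ≈ 0.4476
After 'raise': normaliser = 0.5·0.2914 + 0.2·0.2611 + 0.4·0.4476; P(aggressive) ≈ 0.3865, P(balanced) ≈ 0.1385, P(conservative) ≈ 0.4750

0.387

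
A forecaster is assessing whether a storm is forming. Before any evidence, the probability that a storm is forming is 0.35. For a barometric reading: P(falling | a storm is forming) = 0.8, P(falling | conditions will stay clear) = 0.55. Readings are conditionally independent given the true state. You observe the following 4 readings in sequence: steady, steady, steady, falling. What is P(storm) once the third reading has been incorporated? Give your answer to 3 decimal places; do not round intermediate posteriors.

0.045

After 'steady': P(storm) = 0.2·0.3500 / (0.2·0.3500 + 0.45·0.6500) ≈ 0.1931
After 'steady': P(storm) = 0.2·0.1931 / (0.2·0.1931 + 0.45·0.8069) ≈ 0.0961
After 'steady': P(storm) = 0.2·0.0961 / (0.2·0.0961 + 0.45·0.9039) ≈ 0.0451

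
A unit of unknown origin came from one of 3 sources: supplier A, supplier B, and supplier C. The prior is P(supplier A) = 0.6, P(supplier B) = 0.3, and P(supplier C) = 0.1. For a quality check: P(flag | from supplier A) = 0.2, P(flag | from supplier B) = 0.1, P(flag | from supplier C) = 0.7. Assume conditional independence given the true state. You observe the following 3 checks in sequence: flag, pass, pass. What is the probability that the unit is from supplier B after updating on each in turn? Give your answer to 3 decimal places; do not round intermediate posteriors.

0.226

After 'flag': normaliser = 0.2·0.6000 + 0.1·0.3000 + 0.7·0.1000; P(supplier A) ≈ 0.5455, P(supplier B) ≈ 0.1364, P(supplier C) ≈ 0.3182
After 'pass': normaliser = 0.8·0.5455 + 0.9·0.1364 + 0.3·0.3182; P(supplier A) ≈ 0.6667, P(supplier B) ≈ 0.1875, P(supplier C) ≈ 0.1458
After 'pass': normaliser = 0.8·0.6667 + 0.9·0.1875 + 0.3·0.1458; P(supplier A) ≈ 0.7151, P(supplier B) ≈ 0.2263, P(supplier C) ≈ 0.0587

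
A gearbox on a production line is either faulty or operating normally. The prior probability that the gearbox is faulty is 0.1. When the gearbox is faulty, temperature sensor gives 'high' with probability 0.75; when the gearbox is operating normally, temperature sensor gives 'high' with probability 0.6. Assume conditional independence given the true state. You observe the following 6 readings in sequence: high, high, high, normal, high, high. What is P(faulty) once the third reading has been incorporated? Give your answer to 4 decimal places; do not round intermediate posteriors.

0.1783

Each posterior becomes the prior for the next update.
After 'high': P(faulty) = 0.75·0.1000 / (0.75·0.1000 + 0.6·0.9000) ≈ 0.1220
After 'high': P(faulty) = 0.75·0.1220 / (0.75·0.1220 + 0.6·0.8780) ≈ 0.1479
After 'high': P(faulty) = 0.75·0.1479 / (0.75·0.1479 + 0.6·0.8521) ≈ 0.1783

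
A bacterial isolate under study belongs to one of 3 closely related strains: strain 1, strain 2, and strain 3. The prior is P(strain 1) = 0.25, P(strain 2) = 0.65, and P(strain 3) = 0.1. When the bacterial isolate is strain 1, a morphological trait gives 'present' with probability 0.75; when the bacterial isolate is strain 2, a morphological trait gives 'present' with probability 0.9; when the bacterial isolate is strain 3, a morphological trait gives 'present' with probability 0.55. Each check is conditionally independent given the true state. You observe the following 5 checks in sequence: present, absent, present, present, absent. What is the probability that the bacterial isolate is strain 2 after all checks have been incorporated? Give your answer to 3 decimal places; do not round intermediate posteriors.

0.322

After 'present': normaliser = 0.75·0.2500 + 0.9·0.6500 + 0.55·0.1000; P(strain 1) ≈ 0.2266, P(strain 2) ≈ 0.7069, P(strain 3) ≈ 0.0665
After 'absent': normaliser = 0.25·0.2266 + 0.1·0.7069 + 0.45·0.0665; P(strain 1) ≈ 0.3602, P(strain 2) ≈ 0.4496, P(strain 3) ≈ 0.1902
After 'present': normaliser = 0.75·0.3602 + 0.9·0.4496 + 0.55·0.1902; P(strain 1) ≈ 0.3466, P(strain 2) ≈ 0.5191, P(strain 3) ≈ 0.1342
After 'present': normaliser = 0.75·0.3466 + 0.9·0.5191 + 0.55·0.1342; P(strain 1) ≈ 0.3246, P(strain 2) ≈ 0.5833, P(strain 3) ≈ 0.0922
After 'absent': normaliser = 0.25·0.3246 + 0.1·0.5833 + 0.45·0.0922; P(strain 1) ≈ 0.4484, P(strain 2) ≈ 0.3224, P(strain 3) ≈ 0.2292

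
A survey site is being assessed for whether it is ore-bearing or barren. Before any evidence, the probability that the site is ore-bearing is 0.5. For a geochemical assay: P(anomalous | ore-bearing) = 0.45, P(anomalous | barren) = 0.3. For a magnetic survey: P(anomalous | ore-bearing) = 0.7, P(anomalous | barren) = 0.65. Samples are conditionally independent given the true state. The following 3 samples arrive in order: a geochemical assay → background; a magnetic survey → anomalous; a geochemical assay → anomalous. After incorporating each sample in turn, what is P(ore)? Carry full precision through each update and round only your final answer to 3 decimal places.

0.559

Each posterior becomes the prior for the next update.
After a geochemical assay='background': P(ore) = 0.55·0.5000 / (0.55·0.5000 + 0.7·0.5000) ≈ 0.4400
After a magnetic survey='anomalous': P(ore) = 0.7·0.4400 / (0.7·0.4400 + 0.65·0.5600) ≈ 0.4583
After a geochemical assay='anomalous': P(ore) = 0.45·0.4583 / (0.45·0.4583 + 0.3·0.5417) ≈ 0.5593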